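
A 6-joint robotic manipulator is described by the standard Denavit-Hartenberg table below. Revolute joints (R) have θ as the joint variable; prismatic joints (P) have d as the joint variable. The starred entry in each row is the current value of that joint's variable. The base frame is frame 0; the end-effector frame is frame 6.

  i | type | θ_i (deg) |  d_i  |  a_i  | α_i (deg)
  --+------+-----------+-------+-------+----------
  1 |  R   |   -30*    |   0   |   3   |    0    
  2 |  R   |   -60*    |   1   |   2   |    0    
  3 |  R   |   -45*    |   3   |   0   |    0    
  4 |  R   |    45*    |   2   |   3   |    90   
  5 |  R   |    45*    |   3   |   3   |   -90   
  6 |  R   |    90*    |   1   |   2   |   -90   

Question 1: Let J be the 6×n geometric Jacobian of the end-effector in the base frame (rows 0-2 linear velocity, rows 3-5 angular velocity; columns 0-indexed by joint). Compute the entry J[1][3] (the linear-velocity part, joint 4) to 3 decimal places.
-1.000

axis z_3 = (0.0000,0.0000,1.0000); lever o_n−o_3 = (-1.0000,-4.4142,4.8284)
cross product → J_v[:, 3] = (4.4142,-1.0000,0.0000)
J_ω[:, 3] = z_3
entry J[1][3] = -1.0000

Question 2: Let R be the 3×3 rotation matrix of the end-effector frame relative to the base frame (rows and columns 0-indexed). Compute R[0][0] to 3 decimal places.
End-effector x-axis (col 0 of R) = (1.0000,0.0000,0.0000)
R[0][0] = 1.0000

1.000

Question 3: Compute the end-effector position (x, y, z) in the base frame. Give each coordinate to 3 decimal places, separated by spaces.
after link 1: o_1 = (2.5981, -1.5000, 0.0000)
after link 2: o_2 = (2.5981, -3.5000, 1.0000)
after link 3: o_3 = (2.5981, -3.5000, 4.0000)
after link 4: o_4 = (2.5981, -6.5000, 6.0000)
after link 5: o_5 = (-0.4019, -8.6213, 8.1213)
after link 6: o_6 = (1.5981, -7.9142, 8.8284)

1.598 -7.914 8.828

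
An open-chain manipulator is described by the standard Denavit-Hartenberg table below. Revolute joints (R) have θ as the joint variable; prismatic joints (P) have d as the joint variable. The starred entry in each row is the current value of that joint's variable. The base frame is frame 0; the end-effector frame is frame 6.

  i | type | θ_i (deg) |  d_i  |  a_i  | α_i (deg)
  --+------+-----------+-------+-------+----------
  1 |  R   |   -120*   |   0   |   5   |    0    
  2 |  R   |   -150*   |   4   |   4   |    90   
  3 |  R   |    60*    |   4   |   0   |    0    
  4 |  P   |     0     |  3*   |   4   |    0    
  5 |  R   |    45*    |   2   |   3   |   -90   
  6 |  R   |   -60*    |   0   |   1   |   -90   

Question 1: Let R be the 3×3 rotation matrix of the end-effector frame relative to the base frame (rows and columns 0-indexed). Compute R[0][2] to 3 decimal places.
End-effector z-axis (col 2 of R) = (-0.5000,-0.2241,0.8365)
R[0][2] = -0.5000

-0.500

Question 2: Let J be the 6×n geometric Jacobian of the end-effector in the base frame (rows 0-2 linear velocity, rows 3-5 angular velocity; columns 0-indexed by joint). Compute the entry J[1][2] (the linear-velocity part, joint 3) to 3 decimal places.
axis z_2 = (1.0000,0.0000,0.0000); lever o_n−o_2 = (9.8660,1.0941,6.8448)
cross product → J_v[:, 2] = (0.0000,-6.8448,1.0941)
J_ω[:, 2] = z_2
entry J[1][2] = -6.8448

-6.845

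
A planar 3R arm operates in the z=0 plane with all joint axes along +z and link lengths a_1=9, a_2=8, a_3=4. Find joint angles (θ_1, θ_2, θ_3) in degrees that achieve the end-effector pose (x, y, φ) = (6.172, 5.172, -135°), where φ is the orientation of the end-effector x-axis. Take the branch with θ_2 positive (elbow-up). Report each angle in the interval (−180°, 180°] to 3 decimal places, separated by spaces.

wrist centre = target − a_3·(cos φ, sin φ) = (9.0004, 8.0004)
cos θ_2 = (145.0145−9²−8²)/(2·9·8) = 0.0001; θ_2 = 89.9942° (elbow-up)
β = atan2(8.0004,9.0004) = 41.6337°; ψ = atan2(8.0000,9.0008) = 41.6310°
θ_1 = β − ψ = 0.0027°
θ_3 = φ − θ_1 − θ_2 = 135.0031° (wrapped to (-180°,180°])

0.003 89.994 135.003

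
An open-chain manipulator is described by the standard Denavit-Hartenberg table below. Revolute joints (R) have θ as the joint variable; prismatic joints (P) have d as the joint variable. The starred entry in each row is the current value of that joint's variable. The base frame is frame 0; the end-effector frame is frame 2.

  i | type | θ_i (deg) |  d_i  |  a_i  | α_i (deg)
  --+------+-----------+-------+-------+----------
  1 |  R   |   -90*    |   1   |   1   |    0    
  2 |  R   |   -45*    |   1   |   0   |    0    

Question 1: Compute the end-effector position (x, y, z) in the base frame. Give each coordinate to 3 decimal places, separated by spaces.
0.000 -1.000 2.000

after link 1: o_1 = (0.0000, -1.0000, 1.0000)
after link 2: o_2 = (0.0000, -1.0000, 2.0000)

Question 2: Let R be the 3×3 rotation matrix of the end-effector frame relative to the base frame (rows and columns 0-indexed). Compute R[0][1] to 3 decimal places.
End-effector y-axis (col 1 of R) = (0.7071,-0.7071,0.0000)
R[0][1] = 0.7071

0.707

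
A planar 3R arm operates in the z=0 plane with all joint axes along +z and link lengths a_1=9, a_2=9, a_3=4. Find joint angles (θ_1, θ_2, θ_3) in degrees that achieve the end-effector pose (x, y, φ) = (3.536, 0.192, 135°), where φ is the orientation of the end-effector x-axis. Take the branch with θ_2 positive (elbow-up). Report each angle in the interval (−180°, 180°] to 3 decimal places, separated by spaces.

wrist centre = target − a_3·(cos φ, sin φ) = (6.3644, -2.6364)
cos θ_2 = (47.4567−9²−9²)/(2·9·9) = -0.7071; θ_2 = 134.9960° (elbow-up)
β = atan2(-2.6364,6.3644) = -22.5015°; ψ = atan2(6.3644,2.6365) = 67.4980°
θ_1 = β − ψ = -89.9995°
θ_3 = φ − θ_1 − θ_2 = 90.0035° (wrapped to (-180°,180°])

-90.000 134.996 90.003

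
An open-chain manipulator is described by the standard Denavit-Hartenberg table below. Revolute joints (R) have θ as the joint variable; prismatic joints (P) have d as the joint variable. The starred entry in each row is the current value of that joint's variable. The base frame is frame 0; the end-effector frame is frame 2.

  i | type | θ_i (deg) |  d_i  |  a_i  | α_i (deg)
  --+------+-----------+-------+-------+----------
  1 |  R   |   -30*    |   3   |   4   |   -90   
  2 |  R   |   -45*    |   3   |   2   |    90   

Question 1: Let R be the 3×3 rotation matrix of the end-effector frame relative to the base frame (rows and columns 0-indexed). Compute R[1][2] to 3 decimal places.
End-effector z-axis (col 2 of R) = (-0.6124,0.3536,0.7071)
R[1][2] = 0.3536

0.354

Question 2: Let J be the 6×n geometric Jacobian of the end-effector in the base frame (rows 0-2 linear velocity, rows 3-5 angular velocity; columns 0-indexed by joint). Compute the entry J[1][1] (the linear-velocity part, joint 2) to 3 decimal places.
axis z_1 = (0.5000,0.8660,0.0000); lever o_n−o_1 = (2.7247,1.8910,1.4142)
cross product → J_v[:, 1] = (1.2247,-0.7071,-1.4142)
J_ω[:, 1] = z_1
entry J[1][1] = -0.7071

-0.707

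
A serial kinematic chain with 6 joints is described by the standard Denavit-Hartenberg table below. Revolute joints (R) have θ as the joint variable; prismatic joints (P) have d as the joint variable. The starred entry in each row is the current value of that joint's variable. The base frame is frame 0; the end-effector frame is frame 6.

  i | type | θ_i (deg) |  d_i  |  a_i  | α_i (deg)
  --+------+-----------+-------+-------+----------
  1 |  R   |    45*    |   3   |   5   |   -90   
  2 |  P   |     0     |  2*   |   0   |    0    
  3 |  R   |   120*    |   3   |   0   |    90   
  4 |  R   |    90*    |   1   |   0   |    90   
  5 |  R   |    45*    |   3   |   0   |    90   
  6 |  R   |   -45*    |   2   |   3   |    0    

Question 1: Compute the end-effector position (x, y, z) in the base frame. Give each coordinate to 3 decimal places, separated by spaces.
after link 1: o_1 = (3.5355, 3.5355, 3.0000)
after link 2: o_2 = (2.1213, 4.9497, 3.0000)
after link 3: o_3 = (0.0000, 7.0711, 3.0000)
after link 4: o_4 = (0.6124, 7.6834, 2.5000)
after link 5: o_5 = (-0.4483, 6.6228, -0.0981)
after link 6: o_6 = (-1.7064, 9.4860, 1.6961)

-1.706 9.486 1.696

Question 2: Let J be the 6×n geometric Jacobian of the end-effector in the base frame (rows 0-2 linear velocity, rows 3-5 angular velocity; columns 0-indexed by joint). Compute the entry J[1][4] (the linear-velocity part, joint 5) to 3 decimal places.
1.724

axis z_4 = (-0.3536,-0.3536,-0.8660); lever o_n−o_4 = (-2.3188,1.8025,-0.8039)
cross product → J_v[:, 4] = (1.8452,1.7239,-1.4571)
J_ω[:, 4] = z_4
entry J[1][4] = 1.7239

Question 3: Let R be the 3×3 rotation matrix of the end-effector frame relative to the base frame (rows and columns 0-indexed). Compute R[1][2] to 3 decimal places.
End-effector z-axis (col 2 of R) = (-0.9330,0.0670,0.3536)
R[1][2] = 0.0670

0.067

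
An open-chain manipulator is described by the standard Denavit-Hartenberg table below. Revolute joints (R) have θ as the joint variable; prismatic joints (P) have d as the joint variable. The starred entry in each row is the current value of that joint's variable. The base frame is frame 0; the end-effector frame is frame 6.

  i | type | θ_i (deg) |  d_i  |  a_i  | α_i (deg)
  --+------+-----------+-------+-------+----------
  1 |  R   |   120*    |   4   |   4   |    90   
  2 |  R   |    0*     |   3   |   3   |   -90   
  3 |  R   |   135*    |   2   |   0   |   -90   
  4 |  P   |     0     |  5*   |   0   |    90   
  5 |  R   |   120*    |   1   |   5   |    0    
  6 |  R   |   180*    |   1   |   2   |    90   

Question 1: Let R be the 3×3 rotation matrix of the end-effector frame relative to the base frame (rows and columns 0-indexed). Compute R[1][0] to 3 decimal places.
-0.259

End-effector x-axis (col 0 of R) = (-0.9659,-0.2588,0.0000)
R[1][0] = -0.2588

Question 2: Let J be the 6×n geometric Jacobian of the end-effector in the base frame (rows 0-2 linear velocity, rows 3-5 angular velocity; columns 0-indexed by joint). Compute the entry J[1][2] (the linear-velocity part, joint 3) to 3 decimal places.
7.727

axis z_2 = (0.0000,0.0000,1.0000); lever o_n−o_2 = (7.7274,-0.5176,4.0000)
cross product → J_v[:, 2] = (0.5176,7.7274,-0.0000)
J_ω[:, 2] = z_2
entry J[1][2] = 7.7274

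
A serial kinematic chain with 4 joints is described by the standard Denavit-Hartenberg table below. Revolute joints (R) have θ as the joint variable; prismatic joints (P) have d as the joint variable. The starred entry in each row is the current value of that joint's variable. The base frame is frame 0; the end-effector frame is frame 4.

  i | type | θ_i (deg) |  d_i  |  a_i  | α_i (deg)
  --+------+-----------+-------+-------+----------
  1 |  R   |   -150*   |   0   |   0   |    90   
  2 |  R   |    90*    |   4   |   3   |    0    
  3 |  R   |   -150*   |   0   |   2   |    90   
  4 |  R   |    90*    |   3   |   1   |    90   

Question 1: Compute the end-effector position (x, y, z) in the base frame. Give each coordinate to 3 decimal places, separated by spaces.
after link 1: o_1 = (0.0000, 0.0000, 0.0000)
after link 2: o_2 = (-2.0000, 3.4641, 3.0000)
after link 3: o_3 = (-2.8660, 2.9641, 1.2679)
after link 4: o_4 = (-1.1160, 5.1292, -0.2321)

-1.116 5.129 -0.232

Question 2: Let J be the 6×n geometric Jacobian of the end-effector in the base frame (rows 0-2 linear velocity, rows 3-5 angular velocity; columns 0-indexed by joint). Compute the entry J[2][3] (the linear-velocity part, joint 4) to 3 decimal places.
0.866

axis z_3 = (0.7500,0.4330,-0.5000); lever o_n−o_3 = (1.7500,2.1651,-1.5000)
cross product → J_v[:, 3] = (0.4330,0.2500,0.8660)
J_ω[:, 3] = z_3
entry J[2][3] = 0.8660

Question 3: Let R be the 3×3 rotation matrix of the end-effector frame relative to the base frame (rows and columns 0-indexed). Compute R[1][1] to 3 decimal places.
End-effector y-axis (col 1 of R) = (0.7500,0.4330,-0.5000)
R[1][1] = 0.4330

0.433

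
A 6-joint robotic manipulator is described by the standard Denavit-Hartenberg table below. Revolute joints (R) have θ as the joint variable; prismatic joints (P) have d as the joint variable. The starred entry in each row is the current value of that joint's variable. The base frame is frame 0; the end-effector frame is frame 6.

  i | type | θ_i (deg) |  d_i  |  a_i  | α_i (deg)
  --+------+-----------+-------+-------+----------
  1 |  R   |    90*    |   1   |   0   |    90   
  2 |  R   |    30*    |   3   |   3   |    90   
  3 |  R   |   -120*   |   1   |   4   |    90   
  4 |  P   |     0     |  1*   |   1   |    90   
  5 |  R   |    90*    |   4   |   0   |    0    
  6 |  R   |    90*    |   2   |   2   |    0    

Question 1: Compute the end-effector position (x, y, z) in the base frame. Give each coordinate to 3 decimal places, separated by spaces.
0.902 -1.951 5.647

after link 1: o_1 = (0.0000, 0.0000, 1.0000)
after link 2: o_2 = (3.0000, 2.5981, 2.5000)
after link 3: o_3 = (-0.4641, 1.3660, 0.6340)
after link 4: o_4 = (-0.8301, 0.1830, -0.0490)
after link 5: o_5 = (-0.8301, -1.8170, 3.4151)
after link 6: o_6 = (0.9019, -1.9510, 5.6471)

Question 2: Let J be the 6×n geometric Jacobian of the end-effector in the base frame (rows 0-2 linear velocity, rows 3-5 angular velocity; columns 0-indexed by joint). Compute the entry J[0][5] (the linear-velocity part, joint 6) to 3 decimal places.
-1.000

axis z_5 = (-0.0000,-0.5000,0.8660); lever o_n−o_5 = (1.7321,-0.1340,2.2321)
cross product → J_v[:, 5] = (-1.0000,1.5000,0.8660)
J_ω[:, 5] = z_5
entry J[0][5] = -1.0000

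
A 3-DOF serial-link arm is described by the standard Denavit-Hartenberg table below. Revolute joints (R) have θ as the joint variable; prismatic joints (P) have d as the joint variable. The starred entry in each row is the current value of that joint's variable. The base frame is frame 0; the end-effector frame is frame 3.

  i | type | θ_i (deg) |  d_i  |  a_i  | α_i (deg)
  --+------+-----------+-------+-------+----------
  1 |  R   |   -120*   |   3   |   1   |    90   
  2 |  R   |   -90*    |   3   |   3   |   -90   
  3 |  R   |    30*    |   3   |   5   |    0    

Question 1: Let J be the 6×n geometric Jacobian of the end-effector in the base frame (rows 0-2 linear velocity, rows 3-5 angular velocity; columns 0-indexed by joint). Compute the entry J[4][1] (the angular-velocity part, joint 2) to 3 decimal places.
0.500

axis z_1 = (-0.8660,0.5000,0.0000); lever o_n−o_1 = (-1.9330,-2.3481,-7.3301)
cross product → J_v[:, 1] = (-3.6651,-6.3481,3.0000)
J_ω[:, 1] = z_1
entry J[4][1] = 0.5000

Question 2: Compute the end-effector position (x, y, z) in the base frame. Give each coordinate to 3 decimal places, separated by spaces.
-2.433 -3.214 -4.330

after link 1: o_1 = (-0.5000, -0.8660, 3.0000)
after link 2: o_2 = (-3.0981, 0.6340, 0.0000)
after link 3: o_3 = (-2.4330, -3.2141, -4.3301)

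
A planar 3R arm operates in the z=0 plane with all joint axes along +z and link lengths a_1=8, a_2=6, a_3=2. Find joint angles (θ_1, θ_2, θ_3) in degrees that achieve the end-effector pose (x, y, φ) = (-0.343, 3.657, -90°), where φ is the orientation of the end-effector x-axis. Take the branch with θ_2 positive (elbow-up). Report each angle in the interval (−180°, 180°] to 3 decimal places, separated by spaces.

wrist centre = target − a_3·(cos φ, sin φ) = (-0.3430, 5.6570)
cos θ_2 = (32.1193−8²−6²)/(2·8·6) = -0.7071; θ_2 = 134.9987° (elbow-up)
β = atan2(5.6570,-0.3430) = 93.4698°; ψ = atan2(4.2427,3.7575) = 48.4712°
θ_1 = β − ψ = 44.9985°
θ_3 = φ − θ_1 − θ_2 = 90.0028° (wrapped to (-180°,180°])

44.999 134.999 90.003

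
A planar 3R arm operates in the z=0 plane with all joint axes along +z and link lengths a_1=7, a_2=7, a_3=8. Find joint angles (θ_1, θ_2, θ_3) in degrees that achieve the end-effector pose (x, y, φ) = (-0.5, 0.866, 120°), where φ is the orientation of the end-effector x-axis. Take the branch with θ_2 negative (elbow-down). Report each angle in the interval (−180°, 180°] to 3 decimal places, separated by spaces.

-0.000 -120.000 -120.000

wrist centre = target − a_3·(cos φ, sin φ) = (3.5000, -6.0622)
cos θ_2 = (49.0003−7²−7²)/(2·7·7) = -0.5000; θ_2 = -119.9998° (elbow-down)
β = atan2(-6.0622,3.5000) = -60.0001°; ψ = atan2(-6.0622,3.5000) = -59.9999°
θ_1 = β − ψ = -0.0002°
θ_3 = φ − θ_1 − θ_2 = -120.0000° (wrapped to (-180°,180°])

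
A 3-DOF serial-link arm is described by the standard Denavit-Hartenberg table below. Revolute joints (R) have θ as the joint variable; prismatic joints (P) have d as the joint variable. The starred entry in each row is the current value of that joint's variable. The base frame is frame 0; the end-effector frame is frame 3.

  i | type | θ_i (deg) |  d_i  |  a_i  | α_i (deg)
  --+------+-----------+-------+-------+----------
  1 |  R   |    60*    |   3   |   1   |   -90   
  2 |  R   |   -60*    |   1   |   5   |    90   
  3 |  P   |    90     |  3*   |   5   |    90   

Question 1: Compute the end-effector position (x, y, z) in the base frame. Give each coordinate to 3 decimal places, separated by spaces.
-4.745 3.781 8.830

after link 1: o_1 = (0.5000, 0.8660, 3.0000)
after link 2: o_2 = (0.8840, 3.5311, 7.3301)
after link 3: o_3 = (-4.7452, 3.7811, 8.8301)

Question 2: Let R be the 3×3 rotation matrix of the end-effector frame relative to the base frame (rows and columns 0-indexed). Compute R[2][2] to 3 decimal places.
End-effector z-axis (col 2 of R) = (0.2500,0.4330,0.8660)
R[2][2] = 0.8660

0.866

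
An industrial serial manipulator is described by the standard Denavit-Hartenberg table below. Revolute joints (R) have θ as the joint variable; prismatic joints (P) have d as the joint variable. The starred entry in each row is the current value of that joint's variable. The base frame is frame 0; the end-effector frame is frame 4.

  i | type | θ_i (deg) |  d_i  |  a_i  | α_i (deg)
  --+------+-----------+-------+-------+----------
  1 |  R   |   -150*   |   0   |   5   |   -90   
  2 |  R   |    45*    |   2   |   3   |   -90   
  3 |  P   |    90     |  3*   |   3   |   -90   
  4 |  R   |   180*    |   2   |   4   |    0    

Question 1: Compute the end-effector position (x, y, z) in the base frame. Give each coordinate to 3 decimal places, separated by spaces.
after link 1: o_1 = (-4.3301, -2.5000, 0.0000)
after link 2: o_2 = (-5.1672, -5.2927, -2.1213)
after link 3: o_3 = (-4.8301, -1.6340, -4.2426)
after link 4: o_4 = (-1.6054, -4.3910, -2.8284)

-1.605 -4.391 -2.828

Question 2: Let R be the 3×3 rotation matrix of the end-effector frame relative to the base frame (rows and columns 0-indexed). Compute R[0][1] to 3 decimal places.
0.612

End-effector y-axis (col 1 of R) = (0.6124,0.3536,-0.7071)
R[0][1] = 0.6124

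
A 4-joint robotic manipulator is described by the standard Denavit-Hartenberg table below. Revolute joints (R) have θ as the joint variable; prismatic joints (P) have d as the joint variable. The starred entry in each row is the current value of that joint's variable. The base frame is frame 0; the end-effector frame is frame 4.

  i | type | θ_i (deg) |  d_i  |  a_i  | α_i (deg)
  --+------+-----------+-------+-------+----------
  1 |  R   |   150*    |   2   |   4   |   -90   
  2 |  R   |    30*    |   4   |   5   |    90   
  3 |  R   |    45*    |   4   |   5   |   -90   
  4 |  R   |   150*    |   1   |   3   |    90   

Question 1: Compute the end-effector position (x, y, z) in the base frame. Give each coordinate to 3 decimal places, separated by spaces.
after link 1: o_1 = (-3.4641, 2.0000, 2.0000)
after link 2: o_2 = (-9.2141, 0.7010, -0.5000)
after link 3: o_3 = (-15.3656, 0.1700, 1.1963)
after link 4: o_4 = (-12.2429, -0.3280, 1.1694)

-12.243 -0.328 1.169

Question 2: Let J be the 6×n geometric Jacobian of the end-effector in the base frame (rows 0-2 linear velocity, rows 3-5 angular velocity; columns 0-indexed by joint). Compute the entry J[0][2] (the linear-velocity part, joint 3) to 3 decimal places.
1.308

axis z_2 = (-0.4330,0.2500,0.8660); lever o_n−o_2 = (-3.0288,-1.0290,1.6694)
cross product → J_v[:, 2] = (1.3085,-1.9001,1.2028)
J_ω[:, 2] = z_2
entry J[0][2] = 1.3085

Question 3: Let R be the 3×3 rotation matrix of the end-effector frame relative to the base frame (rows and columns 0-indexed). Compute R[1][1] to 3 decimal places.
-0.919

End-effector y-axis (col 1 of R) = (0.1768,-0.9186,0.3536)
R[1][1] = -0.9186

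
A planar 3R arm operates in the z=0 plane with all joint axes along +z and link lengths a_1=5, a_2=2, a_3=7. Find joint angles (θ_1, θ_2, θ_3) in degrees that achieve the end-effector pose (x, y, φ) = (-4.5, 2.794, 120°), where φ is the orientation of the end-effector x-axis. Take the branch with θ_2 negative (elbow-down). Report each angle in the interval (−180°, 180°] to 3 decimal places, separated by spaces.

-89.995 -149.991 -0.013

wrist centre = target − a_3·(cos φ, sin φ) = (-1.0000, -3.2682)
cos θ_2 = (11.6810−5²−2²)/(2·5·2) = -0.8660; θ_2 = -149.9914° (elbow-down)
β = atan2(-3.2682,-1.0000) = -107.0131°; ψ = atan2(-1.0003,3.2681) = -17.0176°
θ_1 = β − ψ = -89.9955°
θ_3 = φ − θ_1 − θ_2 = -0.0131° (wrapped to (-180°,180°])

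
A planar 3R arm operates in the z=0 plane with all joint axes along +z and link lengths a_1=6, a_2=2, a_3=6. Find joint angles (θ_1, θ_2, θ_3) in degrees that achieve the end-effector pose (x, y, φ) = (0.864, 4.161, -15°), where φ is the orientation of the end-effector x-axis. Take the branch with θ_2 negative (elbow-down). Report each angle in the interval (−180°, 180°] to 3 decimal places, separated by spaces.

141.597 -45.005 -111.592

wrist centre = target − a_3·(cos φ, sin φ) = (-4.9316, 5.7139)
cos θ_2 = (56.9691−6²−2²)/(2·6·2) = 0.7070; θ_2 = -45.0051° (elbow-down)
β = atan2(5.7139,-4.9316) = 130.7968°; ψ = atan2(-1.4143,7.4141) = -10.8002°
θ_1 = β − ψ = 141.5970°
θ_3 = φ − θ_1 − θ_2 = -111.5919° (wrapped to (-180°,180°])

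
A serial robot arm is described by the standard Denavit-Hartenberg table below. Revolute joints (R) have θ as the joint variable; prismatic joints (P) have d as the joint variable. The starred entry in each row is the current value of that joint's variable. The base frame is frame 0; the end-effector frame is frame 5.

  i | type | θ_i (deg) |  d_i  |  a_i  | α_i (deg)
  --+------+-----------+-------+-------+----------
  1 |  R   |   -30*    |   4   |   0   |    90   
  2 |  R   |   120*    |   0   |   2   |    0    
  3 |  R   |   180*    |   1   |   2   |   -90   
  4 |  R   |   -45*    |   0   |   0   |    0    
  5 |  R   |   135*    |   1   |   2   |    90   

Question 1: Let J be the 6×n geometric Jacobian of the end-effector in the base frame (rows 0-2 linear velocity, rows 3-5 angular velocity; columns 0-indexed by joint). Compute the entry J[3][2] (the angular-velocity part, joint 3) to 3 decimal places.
-0.500

axis z_2 = (-0.5000,-0.8660,0.0000); lever o_n−o_2 = (2.1160,-0.0670,-1.2321)
cross product → J_v[:, 2] = (1.0670,-0.6160,1.8660)
J_ω[:, 2] = z_2
entry J[3][2] = -0.5000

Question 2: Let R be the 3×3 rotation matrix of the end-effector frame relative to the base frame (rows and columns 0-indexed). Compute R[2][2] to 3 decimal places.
-0.866

End-effector z-axis (col 2 of R) = (0.4330,-0.2500,-0.8660)
R[2][2] = -0.8660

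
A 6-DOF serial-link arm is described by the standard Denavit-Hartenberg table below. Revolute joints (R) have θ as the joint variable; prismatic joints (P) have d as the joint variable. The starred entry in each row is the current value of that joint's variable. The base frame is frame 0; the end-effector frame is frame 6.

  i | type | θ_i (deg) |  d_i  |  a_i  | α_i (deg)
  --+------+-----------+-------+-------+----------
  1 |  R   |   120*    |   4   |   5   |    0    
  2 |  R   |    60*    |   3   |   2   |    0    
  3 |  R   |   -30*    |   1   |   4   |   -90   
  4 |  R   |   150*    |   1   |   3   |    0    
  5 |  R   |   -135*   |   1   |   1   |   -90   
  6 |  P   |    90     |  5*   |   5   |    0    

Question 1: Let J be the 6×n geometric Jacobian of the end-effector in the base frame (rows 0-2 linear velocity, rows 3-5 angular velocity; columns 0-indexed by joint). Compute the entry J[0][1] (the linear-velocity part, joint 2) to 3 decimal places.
axis z_1 = (0.0000,0.0000,1.0000); lever o_n−o_1 = (-1.4299,3.1350,-2.5884)
cross product → J_v[:, 1] = (-3.1350,-1.4299,0.0000)
J_ω[:, 1] = z_1
entry J[0][1] = -3.1350

-3.135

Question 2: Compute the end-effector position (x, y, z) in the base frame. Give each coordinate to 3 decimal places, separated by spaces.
after link 1: o_1 = (-2.5000, 4.3301, 4.0000)
after link 2: o_2 = (-4.5000, 4.3301, 7.0000)
after link 3: o_3 = (-7.9641, 6.3301, 8.0000)
after link 4: o_4 = (-6.2141, 4.1651, 6.5000)
after link 5: o_5 = (-7.5506, 3.7820, 6.2412)
after link 6: o_6 = (-3.9299, 7.4651, 1.4116)

-3.930 7.465 1.412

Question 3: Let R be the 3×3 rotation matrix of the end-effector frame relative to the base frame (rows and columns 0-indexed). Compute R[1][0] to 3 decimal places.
End-effector x-axis (col 0 of R) = (0.5000,0.8660,-0.0000)
R[1][0] = 0.8660

0.866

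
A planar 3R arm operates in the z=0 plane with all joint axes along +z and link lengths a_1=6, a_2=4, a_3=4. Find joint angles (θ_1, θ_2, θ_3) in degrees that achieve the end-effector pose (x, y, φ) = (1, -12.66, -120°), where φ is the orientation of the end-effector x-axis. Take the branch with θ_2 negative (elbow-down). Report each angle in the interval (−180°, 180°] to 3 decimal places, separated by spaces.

-59.995 -30.011 -29.994

wrist centre = target − a_3·(cos φ, sin φ) = (3.0000, -9.1959)
cos θ_2 = (93.5645−6²−4²)/(2·6·4) = 0.8659; θ_2 = -30.0112° (elbow-down)
β = atan2(-9.1959,3.0000) = -71.9320°; ψ = atan2(-2.0007,9.4637) = -11.9368°
θ_1 = β − ψ = -59.9951°
θ_3 = φ − θ_1 − θ_2 = -29.9937° (wrapped to (-180°,180°])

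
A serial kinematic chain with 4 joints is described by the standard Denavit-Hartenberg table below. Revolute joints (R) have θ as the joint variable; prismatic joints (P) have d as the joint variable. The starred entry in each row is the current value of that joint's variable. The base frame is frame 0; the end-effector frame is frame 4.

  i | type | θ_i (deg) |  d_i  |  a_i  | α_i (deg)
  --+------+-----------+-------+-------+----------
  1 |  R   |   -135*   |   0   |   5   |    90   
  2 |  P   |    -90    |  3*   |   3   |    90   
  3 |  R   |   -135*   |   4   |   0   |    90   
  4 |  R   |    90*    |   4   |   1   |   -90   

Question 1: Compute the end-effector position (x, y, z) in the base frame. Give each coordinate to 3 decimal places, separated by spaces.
-4.121 4.121 -0.172

after link 1: o_1 = (-3.5355, -3.5355, 0.0000)
after link 2: o_2 = (-5.6569, -1.4142, -3.0000)
after link 3: o_3 = (-2.8284, 1.4142, -3.0000)
after link 4: o_4 = (-4.1213, 4.1213, -0.1716)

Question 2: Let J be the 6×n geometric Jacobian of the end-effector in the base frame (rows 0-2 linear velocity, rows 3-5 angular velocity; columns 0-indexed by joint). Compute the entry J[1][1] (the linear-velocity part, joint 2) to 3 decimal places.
0.707

prismatic axis z_1 = (-0.7071,0.7071,0.0000)
J_v[:, 1] = z_1; J_ω[:, 1] = (0,0,0)
entry J[1][1] = 0.7071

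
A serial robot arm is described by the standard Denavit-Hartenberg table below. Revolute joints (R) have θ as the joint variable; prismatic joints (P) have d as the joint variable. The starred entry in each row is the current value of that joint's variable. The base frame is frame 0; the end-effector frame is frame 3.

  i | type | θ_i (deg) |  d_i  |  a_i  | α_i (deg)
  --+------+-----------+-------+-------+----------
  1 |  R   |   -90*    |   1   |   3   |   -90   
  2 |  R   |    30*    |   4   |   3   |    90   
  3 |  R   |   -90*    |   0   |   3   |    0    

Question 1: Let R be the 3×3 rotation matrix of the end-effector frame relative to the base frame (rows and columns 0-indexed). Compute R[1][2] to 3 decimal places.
End-effector z-axis (col 2 of R) = (0.0000,-0.5000,0.8660)
R[1][2] = -0.5000

-0.500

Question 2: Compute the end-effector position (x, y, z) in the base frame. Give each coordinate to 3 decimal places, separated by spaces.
after link 1: o_1 = (0.0000, -3.0000, 1.0000)
after link 2: o_2 = (4.0000, -5.5981, -0.5000)
after link 3: o_3 = (1.0000, -5.5981, -0.5000)

1.000 -5.598 -0.500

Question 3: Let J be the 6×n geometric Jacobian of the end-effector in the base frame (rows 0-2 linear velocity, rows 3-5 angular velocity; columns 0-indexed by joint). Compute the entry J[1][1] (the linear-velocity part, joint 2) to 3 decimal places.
1.500

axis z_1 = (1.0000,0.0000,0.0000); lever o_n−o_1 = (1.0000,-2.5981,-1.5000)
cross product → J_v[:, 1] = (0.0000,1.5000,-2.5981)
J_ω[:, 1] = z_1
entry J[1][1] = 1.5000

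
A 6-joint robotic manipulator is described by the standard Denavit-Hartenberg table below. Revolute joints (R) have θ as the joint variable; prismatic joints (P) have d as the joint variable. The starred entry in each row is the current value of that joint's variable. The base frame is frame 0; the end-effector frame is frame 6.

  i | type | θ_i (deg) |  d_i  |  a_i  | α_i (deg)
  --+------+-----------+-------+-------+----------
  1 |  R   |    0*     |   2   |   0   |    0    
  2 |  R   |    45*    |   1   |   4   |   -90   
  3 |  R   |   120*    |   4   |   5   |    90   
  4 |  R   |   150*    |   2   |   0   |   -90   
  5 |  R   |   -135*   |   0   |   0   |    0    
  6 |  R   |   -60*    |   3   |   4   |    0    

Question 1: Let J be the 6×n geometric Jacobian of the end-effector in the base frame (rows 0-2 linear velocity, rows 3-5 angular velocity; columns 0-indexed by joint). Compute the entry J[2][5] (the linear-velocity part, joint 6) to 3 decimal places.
axis z_5 = (0.7891,-0.4356,0.4330); lever o_n−o_5 = (1.9165,-4.4898,-1.0811)
cross product → J_v[:, 5] = (2.4151,1.6830,-2.7083)
J_ω[:, 5] = z_5
entry J[2][5] = -2.7083

-2.708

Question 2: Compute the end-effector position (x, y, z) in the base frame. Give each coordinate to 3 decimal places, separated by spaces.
1.373 0.624 -3.411

after link 1: o_1 = (0.0000, 0.0000, 2.0000)
after link 2: o_2 = (2.8284, 2.8284, 3.0000)
after link 3: o_3 = (-1.7678, 3.8891, -1.3301)
after link 4: o_4 = (-0.5430, 5.1138, -2.3301)
after link 5: o_5 = (-0.5430, 5.1138, -2.3301)
after link 6: o_6 = (1.3735, 0.6240, -3.4112)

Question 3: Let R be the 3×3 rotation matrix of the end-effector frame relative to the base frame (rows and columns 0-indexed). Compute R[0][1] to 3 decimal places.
0.604

End-effector y-axis (col 1 of R) = (0.6038,0.4208,-0.6771)
R[0][1] = 0.6038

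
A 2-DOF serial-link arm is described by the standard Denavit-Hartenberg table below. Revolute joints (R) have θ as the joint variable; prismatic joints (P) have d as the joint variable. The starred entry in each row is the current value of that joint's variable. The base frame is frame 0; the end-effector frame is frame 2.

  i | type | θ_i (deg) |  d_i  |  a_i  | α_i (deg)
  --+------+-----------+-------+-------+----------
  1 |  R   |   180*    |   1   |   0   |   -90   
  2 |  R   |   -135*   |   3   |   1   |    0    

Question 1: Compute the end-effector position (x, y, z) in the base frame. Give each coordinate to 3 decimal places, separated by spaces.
after link 1: o_1 = (0.0000, 0.0000, 1.0000)
after link 2: o_2 = (0.7071, -3.0000, 1.7071)

0.707 -3.000 1.707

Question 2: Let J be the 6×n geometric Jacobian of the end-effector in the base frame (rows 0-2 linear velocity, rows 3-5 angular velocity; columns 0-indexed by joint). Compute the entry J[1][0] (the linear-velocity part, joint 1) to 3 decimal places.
0.707

axis z_0 = ẑ; lever o_n−o_0 = (0.7071,-3.0000,1.7071)
cross product → J_v[:, 0] = (3.0000,0.7071,-0.0000)
J_ω[:, 0] = z_0
entry J[1][0] = 0.7071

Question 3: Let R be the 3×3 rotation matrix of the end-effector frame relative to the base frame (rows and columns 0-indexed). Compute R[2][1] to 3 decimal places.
End-effector y-axis (col 1 of R) = (-0.7071,0.0000,0.7071)
R[2][1] = 0.7071

0.707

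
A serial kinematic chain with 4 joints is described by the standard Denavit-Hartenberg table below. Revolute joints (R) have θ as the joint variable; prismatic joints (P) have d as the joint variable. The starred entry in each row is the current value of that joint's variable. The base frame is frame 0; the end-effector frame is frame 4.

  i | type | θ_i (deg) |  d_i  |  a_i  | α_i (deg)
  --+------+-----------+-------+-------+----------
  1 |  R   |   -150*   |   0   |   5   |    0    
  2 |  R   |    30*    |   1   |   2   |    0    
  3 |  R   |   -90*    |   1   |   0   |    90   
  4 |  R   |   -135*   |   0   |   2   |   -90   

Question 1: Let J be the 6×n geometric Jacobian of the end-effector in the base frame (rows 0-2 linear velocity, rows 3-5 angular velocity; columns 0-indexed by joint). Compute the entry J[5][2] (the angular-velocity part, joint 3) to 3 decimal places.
1.000

axis z_2 = (0.0000,0.0000,1.0000); lever o_n−o_2 = (1.2247,-0.7071,-0.4142)
cross product → J_v[:, 2] = (0.7071,1.2247,-0.0000)
J_ω[:, 2] = z_2
entry J[5][2] = 1.0000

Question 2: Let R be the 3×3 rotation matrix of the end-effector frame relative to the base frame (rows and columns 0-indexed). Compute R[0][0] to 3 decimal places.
End-effector x-axis (col 0 of R) = (0.6124,-0.3536,-0.7071)
R[0][0] = 0.6124

0.612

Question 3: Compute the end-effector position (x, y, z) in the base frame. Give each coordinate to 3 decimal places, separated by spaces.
-4.105 -4.939 0.586

after link 1: o_1 = (-4.3301, -2.5000, 0.0000)
after link 2: o_2 = (-5.3301, -4.2321, 1.0000)
after link 3: o_3 = (-5.3301, -4.2321, 2.0000)
after link 4: o_4 = (-4.1054, -4.9392, 0.5858)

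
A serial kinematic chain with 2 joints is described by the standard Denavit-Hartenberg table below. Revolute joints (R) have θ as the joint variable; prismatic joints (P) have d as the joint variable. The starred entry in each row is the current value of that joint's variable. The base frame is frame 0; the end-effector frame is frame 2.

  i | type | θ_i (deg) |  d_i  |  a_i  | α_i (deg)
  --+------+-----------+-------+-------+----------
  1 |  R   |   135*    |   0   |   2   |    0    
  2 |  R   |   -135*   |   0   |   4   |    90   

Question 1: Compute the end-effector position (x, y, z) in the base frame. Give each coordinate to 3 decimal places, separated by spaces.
2.586 1.414 0.000

after link 1: o_1 = (-1.4142, 1.4142, 0.0000)
after link 2: o_2 = (2.5858, 1.4142, 0.0000)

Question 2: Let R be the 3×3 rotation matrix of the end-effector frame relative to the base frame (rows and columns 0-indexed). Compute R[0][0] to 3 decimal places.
1.000

End-effector x-axis (col 0 of R) = (1.0000,0.0000,0.0000)
R[0][0] = 1.0000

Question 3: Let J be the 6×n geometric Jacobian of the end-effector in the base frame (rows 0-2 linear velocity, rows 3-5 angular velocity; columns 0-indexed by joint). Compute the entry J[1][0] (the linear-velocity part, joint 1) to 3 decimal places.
2.586

axis z_0 = ẑ; lever o_n−o_0 = (2.5858,1.4142,0.0000)
cross product → J_v[:, 0] = (-1.4142,2.5858,0.0000)
J_ω[:, 0] = z_0
entry J[1][0] = 2.5858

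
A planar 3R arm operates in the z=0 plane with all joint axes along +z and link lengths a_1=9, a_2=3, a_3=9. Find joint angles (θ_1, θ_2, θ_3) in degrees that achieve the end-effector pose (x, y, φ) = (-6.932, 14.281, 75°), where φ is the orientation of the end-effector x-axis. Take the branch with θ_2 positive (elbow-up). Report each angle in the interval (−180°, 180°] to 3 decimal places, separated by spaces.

wrist centre = target − a_3·(cos φ, sin φ) = (-9.2614, 5.5877)
cos θ_2 = (116.9950−9²−3²)/(2·9·3) = 0.4999; θ_2 = 60.0061° (elbow-up)
β = atan2(5.5877,-9.2614) = 148.8961°; ψ = atan2(2.5982,10.4997) = 13.8991°
θ_1 = β − ψ = 134.9971°
θ_3 = φ − θ_1 − θ_2 = -120.0032° (wrapped to (-180°,180°])

134.997 60.006 -120.003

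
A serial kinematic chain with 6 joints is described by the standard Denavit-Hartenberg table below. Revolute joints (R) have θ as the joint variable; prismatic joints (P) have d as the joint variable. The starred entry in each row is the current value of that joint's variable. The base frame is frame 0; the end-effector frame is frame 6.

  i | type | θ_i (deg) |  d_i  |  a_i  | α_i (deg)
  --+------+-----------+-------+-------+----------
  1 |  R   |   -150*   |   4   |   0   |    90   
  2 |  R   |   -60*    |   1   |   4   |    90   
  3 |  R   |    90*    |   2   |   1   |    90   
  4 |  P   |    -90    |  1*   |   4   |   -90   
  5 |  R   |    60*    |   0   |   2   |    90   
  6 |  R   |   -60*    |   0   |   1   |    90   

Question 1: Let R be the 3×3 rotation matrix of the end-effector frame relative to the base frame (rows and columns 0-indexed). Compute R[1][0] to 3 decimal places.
End-effector x-axis (col 0 of R) = (0.4330,-0.7500,0.5000)
R[1][0] = -0.7500

-0.750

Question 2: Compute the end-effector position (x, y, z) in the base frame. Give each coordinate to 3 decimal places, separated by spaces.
-4.232 -1.134 3.170

after link 1: o_1 = (0.0000, 0.0000, 4.0000)
after link 2: o_2 = (-2.2321, -0.1340, 0.5359)
after link 3: o_3 = (-1.2321, 1.5981, -0.4641)
after link 4: o_4 = (-4.6651, -0.3840, 0.6699)
after link 5: o_5 = (-4.6651, -0.3840, 2.6699)
after link 6: o_6 = (-4.2321, -1.1340, 3.1699)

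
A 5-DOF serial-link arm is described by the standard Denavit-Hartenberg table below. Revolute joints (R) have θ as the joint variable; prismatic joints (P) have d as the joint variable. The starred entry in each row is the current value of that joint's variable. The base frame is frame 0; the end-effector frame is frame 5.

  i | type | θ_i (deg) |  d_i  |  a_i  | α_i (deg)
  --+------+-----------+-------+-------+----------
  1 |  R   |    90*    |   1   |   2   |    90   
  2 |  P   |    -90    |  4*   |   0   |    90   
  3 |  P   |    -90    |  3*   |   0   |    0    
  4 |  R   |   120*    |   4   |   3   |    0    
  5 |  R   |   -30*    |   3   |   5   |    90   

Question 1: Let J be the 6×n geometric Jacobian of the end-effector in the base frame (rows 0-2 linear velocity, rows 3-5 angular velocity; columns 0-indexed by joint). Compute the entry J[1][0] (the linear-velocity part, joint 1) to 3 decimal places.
5.500

axis z_0 = ẑ; lever o_n−o_0 = (5.5000,-8.0000,-6.5981)
cross product → J_v[:, 0] = (8.0000,5.5000,-0.0000)
J_ω[:, 0] = z_0
entry J[1][0] = 5.5000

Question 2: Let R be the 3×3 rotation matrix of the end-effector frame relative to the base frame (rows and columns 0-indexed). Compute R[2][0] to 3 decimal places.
End-effector x-axis (col 0 of R) = (0.0000,0.0000,-1.0000)
R[2][0] = -1.0000

-1.000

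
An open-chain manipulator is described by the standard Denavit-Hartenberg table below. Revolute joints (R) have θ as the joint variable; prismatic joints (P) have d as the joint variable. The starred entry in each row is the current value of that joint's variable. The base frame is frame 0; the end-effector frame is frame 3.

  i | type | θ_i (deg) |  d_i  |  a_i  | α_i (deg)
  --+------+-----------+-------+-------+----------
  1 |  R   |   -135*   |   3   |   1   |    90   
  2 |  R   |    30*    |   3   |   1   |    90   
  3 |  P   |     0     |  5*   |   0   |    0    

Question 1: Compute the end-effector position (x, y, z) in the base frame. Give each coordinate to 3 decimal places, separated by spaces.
-5.209 -0.966 -0.830

after link 1: o_1 = (-0.7071, -0.7071, 3.0000)
after link 2: o_2 = (-3.4408, 0.8018, 3.5000)
after link 3: o_3 = (-5.2086, -0.9659, -0.8301)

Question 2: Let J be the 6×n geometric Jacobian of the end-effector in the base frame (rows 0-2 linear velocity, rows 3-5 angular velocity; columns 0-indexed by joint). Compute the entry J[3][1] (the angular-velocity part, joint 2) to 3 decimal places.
axis z_1 = (-0.7071,0.7071,0.0000); lever o_n−o_1 = (-4.5015,-0.2588,-3.8301)
cross product → J_v[:, 1] = (-2.7083,-2.7083,3.3660)
J_ω[:, 1] = z_1
entry J[3][1] = -0.7071

-0.707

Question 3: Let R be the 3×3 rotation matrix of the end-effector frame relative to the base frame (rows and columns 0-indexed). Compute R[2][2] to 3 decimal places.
End-effector z-axis (col 2 of R) = (-0.3536,-0.3536,-0.8660)
R[2][2] = -0.8660

-0.866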